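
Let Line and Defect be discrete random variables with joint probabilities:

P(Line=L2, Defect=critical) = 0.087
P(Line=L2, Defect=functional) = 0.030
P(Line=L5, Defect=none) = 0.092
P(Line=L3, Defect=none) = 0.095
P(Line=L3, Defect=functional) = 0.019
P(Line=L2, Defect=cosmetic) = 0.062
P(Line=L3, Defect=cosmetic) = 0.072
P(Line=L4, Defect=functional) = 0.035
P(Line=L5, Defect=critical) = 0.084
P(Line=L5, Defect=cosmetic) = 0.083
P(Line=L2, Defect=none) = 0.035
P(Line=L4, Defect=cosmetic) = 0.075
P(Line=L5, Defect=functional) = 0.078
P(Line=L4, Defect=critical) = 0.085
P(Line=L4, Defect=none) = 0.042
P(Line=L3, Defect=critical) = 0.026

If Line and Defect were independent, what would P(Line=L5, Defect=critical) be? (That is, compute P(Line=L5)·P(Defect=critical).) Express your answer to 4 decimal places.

P(Line=L5) = 0.092 + 0.083 + 0.078 + 0.084 = 0.337.
P(Defect=critical) = 0.087 + 0.026 + 0.085 + 0.084 = 0.282.
Product: 0.337 × 0.282 = 0.0950.

0.0950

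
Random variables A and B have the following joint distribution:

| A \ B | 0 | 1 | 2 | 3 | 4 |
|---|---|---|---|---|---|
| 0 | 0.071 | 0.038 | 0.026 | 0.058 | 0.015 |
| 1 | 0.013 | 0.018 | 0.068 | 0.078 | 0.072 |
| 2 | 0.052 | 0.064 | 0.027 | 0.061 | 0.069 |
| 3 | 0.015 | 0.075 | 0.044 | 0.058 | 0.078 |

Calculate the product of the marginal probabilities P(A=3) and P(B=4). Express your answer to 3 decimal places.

0.063

P(A=3) = 0.015 + 0.075 + 0.044 + 0.058 + 0.078 = 0.270.
P(B=4) = 0.015 + 0.072 + 0.069 + 0.078 = 0.234.
Product: 0.270 × 0.234 = 0.063.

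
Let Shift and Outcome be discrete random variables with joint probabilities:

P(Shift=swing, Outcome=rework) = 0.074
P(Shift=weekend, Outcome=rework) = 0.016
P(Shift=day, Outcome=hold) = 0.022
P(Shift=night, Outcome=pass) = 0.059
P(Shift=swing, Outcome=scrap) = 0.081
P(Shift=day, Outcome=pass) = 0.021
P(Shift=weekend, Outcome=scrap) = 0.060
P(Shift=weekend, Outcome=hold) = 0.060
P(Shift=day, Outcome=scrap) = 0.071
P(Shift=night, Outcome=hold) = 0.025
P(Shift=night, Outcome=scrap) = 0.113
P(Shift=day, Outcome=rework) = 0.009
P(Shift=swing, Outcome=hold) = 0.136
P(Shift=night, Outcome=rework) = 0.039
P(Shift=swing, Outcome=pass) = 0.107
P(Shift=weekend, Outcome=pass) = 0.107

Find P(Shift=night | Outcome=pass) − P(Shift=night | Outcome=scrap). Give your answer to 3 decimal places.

-0.147

P(Outcome=pass) = 0.021 + 0.107 + 0.059 + 0.107 = 0.294; P(Shift=night | Outcome=pass) = 0.059/0.294 = 0.2007.
P(Outcome=scrap) = 0.071 + 0.081 + 0.113 + 0.060 = 0.325; P(Shift=night | Outcome=scrap) = 0.113/0.325 = 0.3477.
Difference = -0.147.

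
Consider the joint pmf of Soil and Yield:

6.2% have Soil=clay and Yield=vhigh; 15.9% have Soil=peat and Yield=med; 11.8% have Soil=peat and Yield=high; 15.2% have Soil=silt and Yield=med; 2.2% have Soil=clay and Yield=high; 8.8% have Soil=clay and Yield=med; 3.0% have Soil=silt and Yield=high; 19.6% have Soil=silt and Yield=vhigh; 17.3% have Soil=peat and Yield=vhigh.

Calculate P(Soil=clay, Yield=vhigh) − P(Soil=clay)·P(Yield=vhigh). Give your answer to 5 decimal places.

P(Soil=clay) = 0.088 + 0.022 + 0.062 = 0.172.
P(Yield=vhigh) = 0.062 + 0.196 + 0.173 = 0.431.
P(Soil=clay, Yield=vhigh) − P(Soil=clay)P(Yield=vhigh) = 0.062 − 0.172×0.431 = -0.01213.

-0.01213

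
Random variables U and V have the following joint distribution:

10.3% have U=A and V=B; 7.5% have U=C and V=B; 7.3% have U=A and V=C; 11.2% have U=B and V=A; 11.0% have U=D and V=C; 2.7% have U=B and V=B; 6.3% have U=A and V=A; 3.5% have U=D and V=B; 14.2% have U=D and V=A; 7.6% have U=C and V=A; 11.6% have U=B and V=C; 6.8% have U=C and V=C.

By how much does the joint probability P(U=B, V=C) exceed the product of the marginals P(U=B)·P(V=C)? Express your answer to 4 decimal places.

P(U=B) = 0.112 + 0.027 + 0.116 = 0.255.
P(V=C) = 0.073 + 0.116 + 0.068 + 0.110 = 0.367.
P(U=B, V=C) − P(U=B)P(V=C) = 0.116 − 0.255×0.367 = 0.0224.

0.0224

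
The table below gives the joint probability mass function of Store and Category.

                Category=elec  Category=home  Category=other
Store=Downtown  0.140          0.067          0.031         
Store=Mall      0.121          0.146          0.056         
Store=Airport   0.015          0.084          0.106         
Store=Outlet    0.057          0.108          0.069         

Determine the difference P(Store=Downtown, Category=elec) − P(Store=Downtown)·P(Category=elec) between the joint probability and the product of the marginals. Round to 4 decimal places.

P(Store=Downtown) = 0.140 + 0.067 + 0.031 = 0.238.
P(Category=elec) = 0.140 + 0.121 + 0.015 + 0.057 = 0.333.
P(Store=Downtown, Category=elec) − P(Store=Downtown)P(Category=elec) = 0.140 − 0.238×0.333 = 0.0607.

0.0607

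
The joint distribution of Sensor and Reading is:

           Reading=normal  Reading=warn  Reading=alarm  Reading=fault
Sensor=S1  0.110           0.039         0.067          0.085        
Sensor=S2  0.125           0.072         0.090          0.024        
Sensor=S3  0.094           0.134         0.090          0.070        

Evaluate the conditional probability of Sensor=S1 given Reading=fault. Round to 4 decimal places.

0.4749

P(Reading=fault) = 0.085 + 0.024 + 0.070 = 0.179.
P(Sensor=S1 | Reading=fault) = 0.085/0.179 = 0.4749.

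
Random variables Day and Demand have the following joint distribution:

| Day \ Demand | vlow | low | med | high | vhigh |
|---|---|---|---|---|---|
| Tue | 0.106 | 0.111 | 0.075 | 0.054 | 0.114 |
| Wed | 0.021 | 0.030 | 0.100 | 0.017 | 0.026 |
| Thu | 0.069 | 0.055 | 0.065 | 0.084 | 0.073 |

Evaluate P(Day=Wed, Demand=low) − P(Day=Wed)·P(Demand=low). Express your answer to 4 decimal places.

-0.0080

P(Day=Wed) = 0.021 + 0.030 + 0.100 + 0.017 + 0.026 = 0.194.
P(Demand=low) = 0.111 + 0.030 + 0.055 = 0.196.
P(Day=Wed, Demand=low) − P(Day=Wed)P(Demand=low) = 0.030 − 0.194×0.196 = -0.0080.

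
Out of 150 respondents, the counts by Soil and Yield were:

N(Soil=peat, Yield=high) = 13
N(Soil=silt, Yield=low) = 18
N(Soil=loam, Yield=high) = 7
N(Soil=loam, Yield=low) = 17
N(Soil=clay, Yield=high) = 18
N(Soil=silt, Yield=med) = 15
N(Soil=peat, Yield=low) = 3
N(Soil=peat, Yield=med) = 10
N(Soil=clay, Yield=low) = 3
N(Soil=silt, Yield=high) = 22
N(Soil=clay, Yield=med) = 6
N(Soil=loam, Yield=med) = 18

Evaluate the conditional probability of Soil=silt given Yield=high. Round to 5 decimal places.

0.36667

Total with Yield=high: 7 + 18 + 22 + 13 = 60.
P(Soil=silt | Yield=high) = 22/60 = 0.36667.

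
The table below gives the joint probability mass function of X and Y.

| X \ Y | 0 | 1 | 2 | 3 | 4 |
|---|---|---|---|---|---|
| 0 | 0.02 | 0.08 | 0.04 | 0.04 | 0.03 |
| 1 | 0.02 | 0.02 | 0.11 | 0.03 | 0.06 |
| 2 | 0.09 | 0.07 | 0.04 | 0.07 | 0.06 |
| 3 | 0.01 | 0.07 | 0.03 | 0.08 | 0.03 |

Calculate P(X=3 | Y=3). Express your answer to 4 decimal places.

0.3636

P(Y=3) = 0.04 + 0.03 + 0.07 + 0.08 = 0.22.
P(X=3 | Y=3) = 0.08/0.22 = 0.3636.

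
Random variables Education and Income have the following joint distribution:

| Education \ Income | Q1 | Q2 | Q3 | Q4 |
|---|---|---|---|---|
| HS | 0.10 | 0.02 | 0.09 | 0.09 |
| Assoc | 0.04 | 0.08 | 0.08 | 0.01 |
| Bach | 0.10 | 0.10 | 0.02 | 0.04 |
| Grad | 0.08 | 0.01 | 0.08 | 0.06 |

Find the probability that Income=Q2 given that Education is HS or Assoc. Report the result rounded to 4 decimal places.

P(Education=HS) = 0.10 + 0.02 + 0.09 + 0.09 = 0.30.
P(Education=Assoc) = 0.04 + 0.08 + 0.08 + 0.01 = 0.21.
P(Education ∈ {HS, Assoc}) = 0.30 + 0.21 = 0.51; P(Income=Q2, Education ∈ {HS, Assoc}) = 0.02 + 0.08 = 0.10.
P(Income=Q2 | Education ∈ {HS, Assoc}) = 0.10/0.51 = 0.1961.

0.1961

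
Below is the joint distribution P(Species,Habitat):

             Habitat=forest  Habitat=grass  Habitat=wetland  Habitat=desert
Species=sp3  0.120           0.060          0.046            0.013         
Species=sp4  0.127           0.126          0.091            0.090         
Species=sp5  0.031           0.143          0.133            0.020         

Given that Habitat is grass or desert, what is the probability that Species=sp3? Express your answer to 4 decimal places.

P(Habitat=grass) = 0.060 + 0.126 + 0.143 = 0.329.
P(Habitat=desert) = 0.013 + 0.090 + 0.020 = 0.123.
P(Habitat ∈ {grass, desert}) = 0.329 + 0.123 = 0.452; P(Species=sp3, Habitat ∈ {grass, desert}) = 0.060 + 0.013 = 0.073.
P(Species=sp3 | Habitat ∈ {grass, desert}) = 0.073/0.452 = 0.1615.

0.1615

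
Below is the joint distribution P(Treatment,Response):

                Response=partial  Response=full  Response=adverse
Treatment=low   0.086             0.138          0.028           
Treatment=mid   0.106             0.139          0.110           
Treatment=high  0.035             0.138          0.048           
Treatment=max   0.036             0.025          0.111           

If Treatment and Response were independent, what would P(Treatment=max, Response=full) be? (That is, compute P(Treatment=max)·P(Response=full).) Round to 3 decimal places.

P(Treatment=max) = 0.036 + 0.025 + 0.111 = 0.172.
P(Response=full) = 0.138 + 0.139 + 0.138 + 0.025 = 0.440.
Product: 0.172 × 0.440 = 0.076.

0.076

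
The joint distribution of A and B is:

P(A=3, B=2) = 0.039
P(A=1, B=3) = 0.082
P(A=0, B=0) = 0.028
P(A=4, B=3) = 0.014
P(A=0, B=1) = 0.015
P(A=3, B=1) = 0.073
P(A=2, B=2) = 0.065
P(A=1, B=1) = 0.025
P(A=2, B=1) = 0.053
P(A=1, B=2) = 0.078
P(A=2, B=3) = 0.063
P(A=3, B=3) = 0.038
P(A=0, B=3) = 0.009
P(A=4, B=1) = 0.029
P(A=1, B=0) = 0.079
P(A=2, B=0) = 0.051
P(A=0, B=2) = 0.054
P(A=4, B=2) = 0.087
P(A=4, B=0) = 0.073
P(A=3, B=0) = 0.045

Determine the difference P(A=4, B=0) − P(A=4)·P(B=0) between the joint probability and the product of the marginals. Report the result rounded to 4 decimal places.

P(A=4) = 0.073 + 0.029 + 0.087 + 0.014 = 0.203.
P(B=0) = 0.028 + 0.079 + 0.051 + 0.045 + 0.073 = 0.276.
P(A=4, B=0) − P(A=4)P(B=0) = 0.073 − 0.203×0.276 = 0.0170.

0.0170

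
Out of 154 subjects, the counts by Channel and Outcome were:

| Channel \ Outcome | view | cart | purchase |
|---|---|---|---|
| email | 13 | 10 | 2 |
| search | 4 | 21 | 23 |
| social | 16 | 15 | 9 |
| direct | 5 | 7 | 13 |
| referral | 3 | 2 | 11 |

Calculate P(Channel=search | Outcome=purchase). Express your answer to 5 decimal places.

Total with Outcome=purchase: 2 + 23 + 9 + 13 + 11 = 58.
P(Channel=search | Outcome=purchase) = 23/58 = 0.39655.

0.39655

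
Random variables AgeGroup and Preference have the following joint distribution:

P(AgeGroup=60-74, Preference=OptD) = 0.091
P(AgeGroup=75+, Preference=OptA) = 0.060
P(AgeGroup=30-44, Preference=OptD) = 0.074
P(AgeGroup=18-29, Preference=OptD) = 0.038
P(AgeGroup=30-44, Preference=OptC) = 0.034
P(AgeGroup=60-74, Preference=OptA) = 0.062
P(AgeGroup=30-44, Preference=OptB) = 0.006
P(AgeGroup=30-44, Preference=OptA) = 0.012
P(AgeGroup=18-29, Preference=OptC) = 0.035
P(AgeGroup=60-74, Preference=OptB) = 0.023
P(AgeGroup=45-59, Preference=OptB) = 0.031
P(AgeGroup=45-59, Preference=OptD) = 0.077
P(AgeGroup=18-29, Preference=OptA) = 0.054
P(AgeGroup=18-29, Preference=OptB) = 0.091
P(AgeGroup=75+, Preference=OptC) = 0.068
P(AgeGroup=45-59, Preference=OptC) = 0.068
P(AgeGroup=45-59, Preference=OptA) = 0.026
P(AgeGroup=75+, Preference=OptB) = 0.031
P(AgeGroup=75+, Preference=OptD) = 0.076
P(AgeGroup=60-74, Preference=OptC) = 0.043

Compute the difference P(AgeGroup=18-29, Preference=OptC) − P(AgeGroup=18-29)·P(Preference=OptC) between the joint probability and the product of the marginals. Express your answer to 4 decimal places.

P(AgeGroup=18-29) = 0.054 + 0.091 + 0.035 + 0.038 = 0.218.
P(Preference=OptC) = 0.035 + 0.034 + 0.068 + 0.043 + 0.068 = 0.248.
P(AgeGroup=18-29, Preference=OptC) − P(AgeGroup=18-29)P(Preference=OptC) = 0.035 − 0.218×0.248 = -0.0191.

-0.0191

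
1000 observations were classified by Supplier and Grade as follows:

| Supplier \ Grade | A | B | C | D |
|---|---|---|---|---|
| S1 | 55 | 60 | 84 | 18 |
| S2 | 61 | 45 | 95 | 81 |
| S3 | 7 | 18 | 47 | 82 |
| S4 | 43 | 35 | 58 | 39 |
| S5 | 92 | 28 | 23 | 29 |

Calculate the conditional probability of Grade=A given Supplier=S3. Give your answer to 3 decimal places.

0.045

Total with Supplier=S3: 7 + 18 + 47 + 82 = 154.
P(Grade=A | Supplier=S3) = 7/154 = 0.045.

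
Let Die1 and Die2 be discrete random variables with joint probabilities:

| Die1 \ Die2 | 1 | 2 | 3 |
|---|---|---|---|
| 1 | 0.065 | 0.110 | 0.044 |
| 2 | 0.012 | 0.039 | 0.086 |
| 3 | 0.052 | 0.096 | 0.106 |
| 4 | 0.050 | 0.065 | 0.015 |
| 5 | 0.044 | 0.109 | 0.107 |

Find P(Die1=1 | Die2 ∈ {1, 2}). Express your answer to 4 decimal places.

0.2726

P(Die2=1) = 0.065 + 0.012 + 0.052 + 0.050 + 0.044 = 0.223.
P(Die2=2) = 0.110 + 0.039 + 0.096 + 0.065 + 0.109 = 0.419.
P(Die2 ∈ {1, 2}) = 0.223 + 0.419 = 0.642; P(Die1=1, Die2 ∈ {1, 2}) = 0.065 + 0.110 = 0.175.
P(Die1=1 | Die2 ∈ {1, 2}) = 0.175/0.642 = 0.2726.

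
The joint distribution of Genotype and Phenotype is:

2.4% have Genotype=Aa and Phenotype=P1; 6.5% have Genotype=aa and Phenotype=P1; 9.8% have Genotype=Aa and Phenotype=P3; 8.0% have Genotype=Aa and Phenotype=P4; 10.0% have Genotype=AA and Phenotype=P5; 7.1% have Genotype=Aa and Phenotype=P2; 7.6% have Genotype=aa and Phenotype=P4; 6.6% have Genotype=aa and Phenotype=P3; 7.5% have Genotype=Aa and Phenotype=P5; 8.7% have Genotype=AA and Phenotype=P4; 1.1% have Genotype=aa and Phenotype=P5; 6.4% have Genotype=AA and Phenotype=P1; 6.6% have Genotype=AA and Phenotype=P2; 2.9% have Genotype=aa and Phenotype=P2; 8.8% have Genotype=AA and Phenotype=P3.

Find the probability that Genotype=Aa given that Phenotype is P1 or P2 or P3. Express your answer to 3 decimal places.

P(Phenotype=P1) = 0.064 + 0.024 + 0.065 = 0.153.
P(Phenotype=P2) = 0.066 + 0.071 + 0.029 = 0.166.
P(Phenotype=P3) = 0.088 + 0.098 + 0.066 = 0.252.
P(Phenotype ∈ {P1, P2, P3}) = 0.153 + 0.166 + 0.252 = 0.571; P(Genotype=Aa, Phenotype ∈ {P1, P2, P3}) = 0.024 + 0.071 + 0.098 = 0.193.
P(Genotype=Aa | Phenotype ∈ {P1, P2, P3}) = 0.193/0.571 = 0.338.

0.338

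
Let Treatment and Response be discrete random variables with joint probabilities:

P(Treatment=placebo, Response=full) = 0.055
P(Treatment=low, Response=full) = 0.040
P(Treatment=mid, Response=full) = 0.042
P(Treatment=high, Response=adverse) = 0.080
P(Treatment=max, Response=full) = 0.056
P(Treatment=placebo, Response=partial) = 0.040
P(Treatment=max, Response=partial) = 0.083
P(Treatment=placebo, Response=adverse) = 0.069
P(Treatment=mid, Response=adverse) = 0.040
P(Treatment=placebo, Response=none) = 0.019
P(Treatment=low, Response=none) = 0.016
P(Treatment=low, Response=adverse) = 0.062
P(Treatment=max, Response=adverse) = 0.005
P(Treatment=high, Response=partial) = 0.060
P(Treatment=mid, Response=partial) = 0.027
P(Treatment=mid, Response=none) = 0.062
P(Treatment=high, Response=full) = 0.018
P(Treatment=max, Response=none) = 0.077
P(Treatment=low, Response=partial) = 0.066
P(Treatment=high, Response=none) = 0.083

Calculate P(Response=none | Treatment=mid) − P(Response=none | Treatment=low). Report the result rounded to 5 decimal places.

0.27562

P(Treatment=mid) = 0.062 + 0.027 + 0.042 + 0.040 = 0.171; P(Response=none | Treatment=mid) = 0.062/0.171 = 0.362573.
P(Treatment=low) = 0.016 + 0.066 + 0.040 + 0.062 = 0.184; P(Response=none | Treatment=low) = 0.016/0.184 = 0.086957.
Difference = 0.27562.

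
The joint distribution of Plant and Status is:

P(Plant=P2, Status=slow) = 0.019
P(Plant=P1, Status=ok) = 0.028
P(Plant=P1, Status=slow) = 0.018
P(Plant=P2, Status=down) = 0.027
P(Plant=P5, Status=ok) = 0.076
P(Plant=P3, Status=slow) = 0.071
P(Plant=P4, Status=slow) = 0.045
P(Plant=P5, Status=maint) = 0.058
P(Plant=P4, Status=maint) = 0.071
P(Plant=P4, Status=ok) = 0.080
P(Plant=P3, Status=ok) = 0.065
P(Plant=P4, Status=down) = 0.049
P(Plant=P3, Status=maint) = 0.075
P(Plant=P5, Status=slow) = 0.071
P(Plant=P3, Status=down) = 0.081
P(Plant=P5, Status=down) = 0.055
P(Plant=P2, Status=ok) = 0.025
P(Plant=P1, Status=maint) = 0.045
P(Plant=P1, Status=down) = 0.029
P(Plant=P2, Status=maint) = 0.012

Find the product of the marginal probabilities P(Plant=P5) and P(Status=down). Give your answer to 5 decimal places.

0.06266

P(Plant=P5) = 0.076 + 0.071 + 0.055 + 0.058 = 0.260.
P(Status=down) = 0.029 + 0.027 + 0.081 + 0.049 + 0.055 = 0.241.
Product: 0.260 × 0.241 = 0.06266.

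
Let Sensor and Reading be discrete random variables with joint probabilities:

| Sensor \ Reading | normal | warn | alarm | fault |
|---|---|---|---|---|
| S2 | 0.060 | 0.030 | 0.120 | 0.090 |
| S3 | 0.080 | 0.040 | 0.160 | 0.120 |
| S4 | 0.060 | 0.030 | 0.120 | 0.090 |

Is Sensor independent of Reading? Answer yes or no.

Every cell satisfies P(Sensor,Reading) = P(Sensor)·P(Reading). For instance P(Sensor=S2) = 0.300, P(Reading=normal) = 0.200, and 0.300×0.200 = 0.060 matches the joint entry. So Sensor and Reading are independent.

yes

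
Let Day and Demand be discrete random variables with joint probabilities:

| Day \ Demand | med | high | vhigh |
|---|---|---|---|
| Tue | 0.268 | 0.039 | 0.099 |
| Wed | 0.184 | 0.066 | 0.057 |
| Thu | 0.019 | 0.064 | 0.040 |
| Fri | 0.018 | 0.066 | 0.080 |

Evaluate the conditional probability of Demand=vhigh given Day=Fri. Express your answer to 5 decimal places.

P(Day=Fri) = 0.018 + 0.066 + 0.080 = 0.164.
P(Demand=vhigh | Day=Fri) = 0.080/0.164 = 0.48780.

0.48780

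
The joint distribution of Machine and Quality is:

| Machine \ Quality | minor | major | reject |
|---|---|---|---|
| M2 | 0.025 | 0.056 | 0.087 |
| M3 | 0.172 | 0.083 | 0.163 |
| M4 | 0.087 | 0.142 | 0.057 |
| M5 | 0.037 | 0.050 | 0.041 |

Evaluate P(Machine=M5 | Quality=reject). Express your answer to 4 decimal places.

P(Quality=reject) = 0.087 + 0.163 + 0.057 + 0.041 = 0.348.
P(Machine=M5 | Quality=reject) = 0.041/0.348 = 0.1178.

0.1178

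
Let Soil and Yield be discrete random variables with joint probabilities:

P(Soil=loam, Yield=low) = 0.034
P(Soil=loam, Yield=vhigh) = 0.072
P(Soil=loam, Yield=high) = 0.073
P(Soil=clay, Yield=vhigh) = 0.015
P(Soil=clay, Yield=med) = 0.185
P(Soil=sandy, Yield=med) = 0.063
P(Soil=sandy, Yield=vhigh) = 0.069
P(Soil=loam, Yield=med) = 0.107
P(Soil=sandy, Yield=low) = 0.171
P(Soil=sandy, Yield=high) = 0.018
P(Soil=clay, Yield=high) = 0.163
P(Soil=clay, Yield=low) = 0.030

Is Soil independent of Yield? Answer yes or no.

no

P(Soil=sandy) = 0.321 and P(Yield=low) = 0.235, so their product is 0.07544, but P(Soil=sandy, Yield=low) = 0.171. Since these differ, Soil and Yield are not independent.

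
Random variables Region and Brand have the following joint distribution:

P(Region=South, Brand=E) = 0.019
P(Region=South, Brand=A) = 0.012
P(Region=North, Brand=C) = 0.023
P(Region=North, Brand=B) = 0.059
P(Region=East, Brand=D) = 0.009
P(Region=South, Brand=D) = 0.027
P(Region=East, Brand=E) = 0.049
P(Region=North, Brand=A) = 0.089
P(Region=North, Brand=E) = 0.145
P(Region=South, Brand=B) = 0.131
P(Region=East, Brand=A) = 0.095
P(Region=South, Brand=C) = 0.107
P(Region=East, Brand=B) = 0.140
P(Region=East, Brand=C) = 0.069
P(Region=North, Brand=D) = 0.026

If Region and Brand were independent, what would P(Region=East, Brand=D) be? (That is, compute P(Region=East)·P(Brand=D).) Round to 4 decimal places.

P(Region=East) = 0.095 + 0.140 + 0.069 + 0.009 + 0.049 = 0.362.
P(Brand=D) = 0.026 + 0.027 + 0.009 = 0.062.
Product: 0.362 × 0.062 = 0.0224.

0.0224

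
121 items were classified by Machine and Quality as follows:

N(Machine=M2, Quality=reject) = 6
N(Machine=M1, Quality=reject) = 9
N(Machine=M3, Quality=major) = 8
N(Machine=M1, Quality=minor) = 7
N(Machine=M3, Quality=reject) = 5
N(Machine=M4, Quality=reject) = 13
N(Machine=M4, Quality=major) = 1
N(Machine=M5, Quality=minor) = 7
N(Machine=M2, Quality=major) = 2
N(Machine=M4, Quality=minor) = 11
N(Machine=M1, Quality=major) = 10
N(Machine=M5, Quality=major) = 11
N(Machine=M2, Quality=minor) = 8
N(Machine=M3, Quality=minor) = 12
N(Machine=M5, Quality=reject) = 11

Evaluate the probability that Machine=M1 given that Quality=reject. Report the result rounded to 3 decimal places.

Total with Quality=reject: 9 + 6 + 5 + 13 + 11 = 44.
P(Machine=M1 | Quality=reject) = 9/44 = 0.205.

0.205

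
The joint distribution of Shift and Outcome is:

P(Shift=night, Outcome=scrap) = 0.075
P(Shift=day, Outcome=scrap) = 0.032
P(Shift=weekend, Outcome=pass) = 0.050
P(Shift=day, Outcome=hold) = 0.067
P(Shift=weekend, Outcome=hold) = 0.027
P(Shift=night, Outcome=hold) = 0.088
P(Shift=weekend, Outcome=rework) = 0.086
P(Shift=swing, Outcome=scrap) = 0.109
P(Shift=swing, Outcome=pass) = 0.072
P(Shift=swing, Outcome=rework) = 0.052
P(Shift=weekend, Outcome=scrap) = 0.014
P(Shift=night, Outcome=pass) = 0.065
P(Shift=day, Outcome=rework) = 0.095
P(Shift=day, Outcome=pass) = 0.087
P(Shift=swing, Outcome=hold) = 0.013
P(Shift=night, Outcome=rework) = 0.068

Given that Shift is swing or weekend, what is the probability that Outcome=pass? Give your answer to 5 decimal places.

P(Shift=swing) = 0.072 + 0.052 + 0.109 + 0.013 = 0.246.
P(Shift=weekend) = 0.050 + 0.086 + 0.014 + 0.027 = 0.177.
P(Shift ∈ {swing, weekend}) = 0.246 + 0.177 = 0.423; P(Outcome=pass, Shift ∈ {swing, weekend}) = 0.072 + 0.050 = 0.122.
P(Outcome=pass | Shift ∈ {swing, weekend}) = 0.122/0.423 = 0.28842.

0.28842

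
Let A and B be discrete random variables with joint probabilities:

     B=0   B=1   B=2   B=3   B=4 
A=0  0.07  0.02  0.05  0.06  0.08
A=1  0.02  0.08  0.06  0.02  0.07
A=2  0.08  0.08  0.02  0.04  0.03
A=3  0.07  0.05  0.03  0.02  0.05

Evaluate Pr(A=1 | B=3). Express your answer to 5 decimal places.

0.14286

P(B=3) = 0.06 + 0.02 + 0.04 + 0.02 = 0.14.
P(A=1 | B=3) = 0.02/0.14 = 0.14286.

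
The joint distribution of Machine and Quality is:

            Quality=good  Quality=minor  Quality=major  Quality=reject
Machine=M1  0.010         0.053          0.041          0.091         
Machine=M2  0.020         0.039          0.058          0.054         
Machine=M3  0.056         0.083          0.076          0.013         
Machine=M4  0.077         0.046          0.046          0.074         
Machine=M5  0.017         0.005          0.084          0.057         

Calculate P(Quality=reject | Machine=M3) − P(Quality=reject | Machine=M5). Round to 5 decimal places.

-0.29268

P(Machine=M3) = 0.056 + 0.083 + 0.076 + 0.013 = 0.228; P(Quality=reject | Machine=M3) = 0.013/0.228 = 0.057018.
P(Machine=M5) = 0.017 + 0.005 + 0.084 + 0.057 = 0.163; P(Quality=reject | Machine=M5) = 0.057/0.163 = 0.349693.
Difference = -0.29268.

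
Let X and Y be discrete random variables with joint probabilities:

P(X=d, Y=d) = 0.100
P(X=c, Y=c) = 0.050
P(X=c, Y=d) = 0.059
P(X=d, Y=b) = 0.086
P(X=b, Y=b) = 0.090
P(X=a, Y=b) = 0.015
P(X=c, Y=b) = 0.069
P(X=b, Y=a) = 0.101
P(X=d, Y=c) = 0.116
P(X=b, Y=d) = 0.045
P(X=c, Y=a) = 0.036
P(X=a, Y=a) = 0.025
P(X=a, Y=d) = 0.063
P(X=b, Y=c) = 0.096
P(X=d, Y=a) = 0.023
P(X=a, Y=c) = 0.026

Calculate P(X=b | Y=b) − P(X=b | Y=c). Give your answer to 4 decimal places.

0.0128

P(Y=b) = 0.015 + 0.090 + 0.069 + 0.086 = 0.260; P(X=b | Y=b) = 0.090/0.260 = 0.34615.
P(Y=c) = 0.026 + 0.096 + 0.050 + 0.116 = 0.288; P(X=b | Y=c) = 0.096/0.288 = 0.33333.
Difference = 0.0128.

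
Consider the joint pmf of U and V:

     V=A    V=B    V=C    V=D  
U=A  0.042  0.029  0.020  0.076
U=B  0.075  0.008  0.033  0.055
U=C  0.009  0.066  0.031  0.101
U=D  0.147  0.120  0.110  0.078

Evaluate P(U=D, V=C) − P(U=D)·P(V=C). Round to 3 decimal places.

0.022

P(U=D) = 0.147 + 0.120 + 0.110 + 0.078 = 0.455.
P(V=C) = 0.020 + 0.033 + 0.031 + 0.110 = 0.194.
P(U=D, V=C) − P(U=D)P(V=C) = 0.110 − 0.455×0.194 = 0.022.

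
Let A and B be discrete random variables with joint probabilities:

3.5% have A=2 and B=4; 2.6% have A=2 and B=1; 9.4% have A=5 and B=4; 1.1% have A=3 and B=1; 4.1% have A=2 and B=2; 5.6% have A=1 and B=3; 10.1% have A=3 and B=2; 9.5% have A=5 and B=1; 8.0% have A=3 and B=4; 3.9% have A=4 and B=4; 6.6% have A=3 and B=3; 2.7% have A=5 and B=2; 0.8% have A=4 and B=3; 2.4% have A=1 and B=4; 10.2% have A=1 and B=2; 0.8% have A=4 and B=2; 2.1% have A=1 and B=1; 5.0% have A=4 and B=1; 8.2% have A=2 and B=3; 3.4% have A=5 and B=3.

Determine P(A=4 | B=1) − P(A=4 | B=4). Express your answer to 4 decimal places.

0.1029

P(B=1) = 0.021 + 0.026 + 0.011 + 0.050 + 0.095 = 0.203; P(A=4 | B=1) = 0.050/0.203 = 0.24631.
P(B=4) = 0.024 + 0.035 + 0.080 + 0.039 + 0.094 = 0.272; P(A=4 | B=4) = 0.039/0.272 = 0.14338.
Difference = 0.1029.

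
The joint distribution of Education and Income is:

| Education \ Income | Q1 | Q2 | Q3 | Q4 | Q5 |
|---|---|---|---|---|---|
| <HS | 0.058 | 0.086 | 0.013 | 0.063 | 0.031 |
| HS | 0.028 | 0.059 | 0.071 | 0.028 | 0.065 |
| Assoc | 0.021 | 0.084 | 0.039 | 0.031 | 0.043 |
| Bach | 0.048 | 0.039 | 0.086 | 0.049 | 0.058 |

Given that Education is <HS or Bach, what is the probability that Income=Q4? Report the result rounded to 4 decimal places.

0.2109

P(Education=<HS) = 0.058 + 0.086 + 0.013 + 0.063 + 0.031 = 0.251.
P(Education=Bach) = 0.048 + 0.039 + 0.086 + 0.049 + 0.058 = 0.280.
P(Education ∈ {<HS, Bach}) = 0.251 + 0.280 = 0.531; P(Income=Q4, Education ∈ {<HS, Bach}) = 0.063 + 0.049 = 0.112.
P(Income=Q4 | Education ∈ {<HS, Bach}) = 0.112/0.531 = 0.2109.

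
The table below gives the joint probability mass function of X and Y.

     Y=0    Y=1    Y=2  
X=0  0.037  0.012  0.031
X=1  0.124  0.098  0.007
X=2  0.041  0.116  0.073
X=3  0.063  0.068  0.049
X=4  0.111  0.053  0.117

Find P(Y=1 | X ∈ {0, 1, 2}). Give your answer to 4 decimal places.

P(X=0) = 0.037 + 0.012 + 0.031 = 0.080.
P(X=1) = 0.124 + 0.098 + 0.007 = 0.229.
P(X=2) = 0.041 + 0.116 + 0.073 = 0.230.
P(X ∈ {0, 1, 2}) = 0.080 + 0.229 + 0.230 = 0.539; P(Y=1, X ∈ {0, 1, 2}) = 0.012 + 0.098 + 0.116 = 0.226.
P(Y=1 | X ∈ {0, 1, 2}) = 0.226/0.539 = 0.4193.

0.4193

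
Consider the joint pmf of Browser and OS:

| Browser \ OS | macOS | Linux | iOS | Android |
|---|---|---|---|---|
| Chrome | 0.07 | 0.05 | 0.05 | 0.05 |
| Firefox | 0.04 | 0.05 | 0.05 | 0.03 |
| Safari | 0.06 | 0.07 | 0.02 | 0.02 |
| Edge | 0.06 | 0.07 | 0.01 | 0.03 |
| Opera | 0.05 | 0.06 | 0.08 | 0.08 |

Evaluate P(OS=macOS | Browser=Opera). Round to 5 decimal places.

0.18519

P(Browser=Opera) = 0.05 + 0.06 + 0.08 + 0.08 = 0.27.
P(OS=macOS | Browser=Opera) = 0.05/0.27 = 0.18519.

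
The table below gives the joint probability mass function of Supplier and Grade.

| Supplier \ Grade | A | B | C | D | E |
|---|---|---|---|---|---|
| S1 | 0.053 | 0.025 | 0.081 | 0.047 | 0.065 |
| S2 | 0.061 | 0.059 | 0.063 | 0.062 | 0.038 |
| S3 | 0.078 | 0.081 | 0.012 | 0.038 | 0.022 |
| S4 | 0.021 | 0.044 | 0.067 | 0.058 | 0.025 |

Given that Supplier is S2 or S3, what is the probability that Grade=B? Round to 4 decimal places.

0.2724

P(Supplier=S2) = 0.061 + 0.059 + 0.063 + 0.062 + 0.038 = 0.283.
P(Supplier=S3) = 0.078 + 0.081 + 0.012 + 0.038 + 0.022 = 0.231.
P(Supplier ∈ {S2, S3}) = 0.283 + 0.231 = 0.514; P(Grade=B, Supplier ∈ {S2, S3}) = 0.059 + 0.081 = 0.140.
P(Grade=B | Supplier ∈ {S2, S3}) = 0.140/0.514 = 0.2724.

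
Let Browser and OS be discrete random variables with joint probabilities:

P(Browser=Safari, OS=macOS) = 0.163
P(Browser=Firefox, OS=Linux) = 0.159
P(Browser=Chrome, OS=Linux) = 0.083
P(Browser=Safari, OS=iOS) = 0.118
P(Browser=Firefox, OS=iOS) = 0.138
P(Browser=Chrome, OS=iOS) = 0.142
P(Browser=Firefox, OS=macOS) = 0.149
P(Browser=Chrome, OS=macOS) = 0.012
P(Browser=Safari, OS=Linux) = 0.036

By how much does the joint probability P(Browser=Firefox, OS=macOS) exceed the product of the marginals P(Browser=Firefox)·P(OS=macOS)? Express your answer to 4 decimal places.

0.0045

P(Browser=Firefox) = 0.149 + 0.159 + 0.138 = 0.446.
P(OS=macOS) = 0.012 + 0.149 + 0.163 = 0.324.
P(Browser=Firefox, OS=macOS) − P(Browser=Firefox)P(OS=macOS) = 0.149 − 0.446×0.324 = 0.0045.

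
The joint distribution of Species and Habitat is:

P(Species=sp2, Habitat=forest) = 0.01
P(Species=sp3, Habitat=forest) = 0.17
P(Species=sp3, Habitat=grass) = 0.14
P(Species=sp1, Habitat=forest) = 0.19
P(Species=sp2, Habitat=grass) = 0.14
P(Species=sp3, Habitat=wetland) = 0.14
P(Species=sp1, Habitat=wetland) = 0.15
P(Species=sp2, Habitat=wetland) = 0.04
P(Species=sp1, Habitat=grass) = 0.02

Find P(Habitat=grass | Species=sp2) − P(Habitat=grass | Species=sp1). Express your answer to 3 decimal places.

0.681

P(Species=sp2) = 0.01 + 0.14 + 0.04 = 0.19; P(Habitat=grass | Species=sp2) = 0.14/0.19 = 0.7368.
P(Species=sp1) = 0.19 + 0.02 + 0.15 = 0.36; P(Habitat=grass | Species=sp1) = 0.02/0.36 = 0.0556.
Difference = 0.681.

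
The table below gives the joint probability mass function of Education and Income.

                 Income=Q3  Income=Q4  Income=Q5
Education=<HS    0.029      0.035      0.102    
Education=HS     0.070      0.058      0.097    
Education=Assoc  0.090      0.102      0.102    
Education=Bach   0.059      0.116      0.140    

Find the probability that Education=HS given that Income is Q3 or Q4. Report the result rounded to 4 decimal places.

0.2290

P(Income=Q3) = 0.029 + 0.070 + 0.090 + 0.059 = 0.248.
P(Income=Q4) = 0.035 + 0.058 + 0.102 + 0.116 = 0.311.
P(Income ∈ {Q3, Q4}) = 0.248 + 0.311 = 0.559; P(Education=HS, Income ∈ {Q3, Q4}) = 0.070 + 0.058 = 0.128.
P(Education=HS | Income ∈ {Q3, Q4}) = 0.128/0.559 = 0.2290.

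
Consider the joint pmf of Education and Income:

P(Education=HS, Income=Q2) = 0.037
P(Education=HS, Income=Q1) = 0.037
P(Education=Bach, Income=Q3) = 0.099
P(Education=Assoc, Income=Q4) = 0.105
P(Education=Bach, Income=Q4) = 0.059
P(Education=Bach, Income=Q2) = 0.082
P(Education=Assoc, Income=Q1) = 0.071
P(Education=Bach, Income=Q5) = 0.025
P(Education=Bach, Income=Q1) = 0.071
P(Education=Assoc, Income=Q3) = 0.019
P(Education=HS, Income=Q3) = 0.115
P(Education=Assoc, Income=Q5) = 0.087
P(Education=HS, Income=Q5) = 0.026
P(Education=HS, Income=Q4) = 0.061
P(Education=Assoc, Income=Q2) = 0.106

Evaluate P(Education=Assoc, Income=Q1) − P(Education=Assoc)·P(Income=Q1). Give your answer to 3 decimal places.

0.002

P(Education=Assoc) = 0.071 + 0.106 + 0.019 + 0.105 + 0.087 = 0.388.
P(Income=Q1) = 0.037 + 0.071 + 0.071 = 0.179.
P(Education=Assoc, Income=Q1) − P(Education=Assoc)P(Income=Q1) = 0.071 − 0.388×0.179 = 0.002.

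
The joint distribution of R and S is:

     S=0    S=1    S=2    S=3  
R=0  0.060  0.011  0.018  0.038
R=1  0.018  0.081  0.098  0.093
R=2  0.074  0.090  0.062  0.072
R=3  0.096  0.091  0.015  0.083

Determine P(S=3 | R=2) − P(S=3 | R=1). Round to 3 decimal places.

-0.079

P(R=2) = 0.074 + 0.090 + 0.062 + 0.072 = 0.298; P(S=3 | R=2) = 0.072/0.298 = 0.2416.
P(R=1) = 0.018 + 0.081 + 0.098 + 0.093 = 0.290; P(S=3 | R=1) = 0.093/0.290 = 0.3207.
Difference = -0.079.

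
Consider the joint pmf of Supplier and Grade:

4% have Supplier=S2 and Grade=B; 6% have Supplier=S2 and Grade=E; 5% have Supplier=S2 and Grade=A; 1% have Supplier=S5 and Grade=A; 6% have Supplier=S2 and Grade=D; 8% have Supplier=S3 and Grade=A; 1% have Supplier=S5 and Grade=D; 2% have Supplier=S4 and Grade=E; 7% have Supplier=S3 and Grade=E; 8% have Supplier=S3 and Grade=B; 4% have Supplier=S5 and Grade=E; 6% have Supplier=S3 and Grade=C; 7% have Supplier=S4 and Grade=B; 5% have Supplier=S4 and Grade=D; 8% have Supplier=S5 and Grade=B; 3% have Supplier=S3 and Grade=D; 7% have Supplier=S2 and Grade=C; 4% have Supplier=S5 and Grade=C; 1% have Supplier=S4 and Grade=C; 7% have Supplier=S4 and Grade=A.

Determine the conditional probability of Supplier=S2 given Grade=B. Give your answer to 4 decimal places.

P(Grade=B) = 0.04 + 0.08 + 0.07 + 0.08 = 0.27.
P(Supplier=S2 | Grade=B) = 0.04/0.27 = 0.1481.

0.1481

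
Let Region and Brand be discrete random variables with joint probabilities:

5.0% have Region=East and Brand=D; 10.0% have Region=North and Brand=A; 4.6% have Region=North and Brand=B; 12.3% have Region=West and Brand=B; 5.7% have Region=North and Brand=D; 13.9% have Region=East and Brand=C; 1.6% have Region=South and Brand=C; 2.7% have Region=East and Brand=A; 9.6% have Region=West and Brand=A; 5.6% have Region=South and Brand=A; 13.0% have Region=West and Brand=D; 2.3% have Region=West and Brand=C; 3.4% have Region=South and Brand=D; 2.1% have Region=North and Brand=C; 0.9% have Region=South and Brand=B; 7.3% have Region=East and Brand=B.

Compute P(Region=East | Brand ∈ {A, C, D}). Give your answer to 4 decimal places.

0.2884

P(Brand=A) = 0.100 + 0.056 + 0.027 + 0.096 = 0.279.
P(Brand=C) = 0.021 + 0.016 + 0.139 + 0.023 = 0.199.
P(Brand=D) = 0.057 + 0.034 + 0.050 + 0.130 = 0.271.
P(Brand ∈ {A, C, D}) = 0.279 + 0.199 + 0.271 = 0.749; P(Region=East, Brand ∈ {A, C, D}) = 0.027 + 0.139 + 0.050 = 0.216.
P(Region=East | Brand ∈ {A, C, D}) = 0.216/0.749 = 0.2884.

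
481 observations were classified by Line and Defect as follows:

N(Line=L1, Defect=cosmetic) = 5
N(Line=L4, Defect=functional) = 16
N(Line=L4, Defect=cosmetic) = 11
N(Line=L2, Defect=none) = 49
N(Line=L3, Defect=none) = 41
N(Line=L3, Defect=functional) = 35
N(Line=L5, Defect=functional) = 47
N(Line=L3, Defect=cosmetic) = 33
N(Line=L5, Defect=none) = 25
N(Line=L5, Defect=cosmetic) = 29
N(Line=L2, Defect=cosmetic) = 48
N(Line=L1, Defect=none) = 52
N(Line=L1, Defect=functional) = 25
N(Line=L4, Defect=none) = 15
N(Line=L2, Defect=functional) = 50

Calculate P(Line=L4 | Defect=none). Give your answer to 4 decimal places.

Total with Defect=none: 52 + 49 + 41 + 15 + 25 = 182.
P(Line=L4 | Defect=none) = 15/182 = 0.0824.

0.0824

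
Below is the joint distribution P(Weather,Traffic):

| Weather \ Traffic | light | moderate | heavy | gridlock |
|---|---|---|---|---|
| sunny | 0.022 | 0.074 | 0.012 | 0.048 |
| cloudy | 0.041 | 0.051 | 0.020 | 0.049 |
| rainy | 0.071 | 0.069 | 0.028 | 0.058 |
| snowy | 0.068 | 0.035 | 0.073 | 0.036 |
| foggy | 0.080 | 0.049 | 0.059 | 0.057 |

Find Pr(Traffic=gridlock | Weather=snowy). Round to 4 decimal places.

P(Weather=snowy) = 0.068 + 0.035 + 0.073 + 0.036 = 0.212.
P(Traffic=gridlock | Weather=snowy) = 0.036/0.212 = 0.1698.

0.1698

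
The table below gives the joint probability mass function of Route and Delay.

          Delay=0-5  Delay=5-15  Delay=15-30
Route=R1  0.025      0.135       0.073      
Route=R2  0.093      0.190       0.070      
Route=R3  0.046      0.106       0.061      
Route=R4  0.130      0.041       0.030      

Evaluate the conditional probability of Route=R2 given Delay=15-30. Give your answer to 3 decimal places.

0.299

P(Delay=15-30) = 0.073 + 0.070 + 0.061 + 0.030 = 0.234.
P(Route=R2 | Delay=15-30) = 0.070/0.234 = 0.299.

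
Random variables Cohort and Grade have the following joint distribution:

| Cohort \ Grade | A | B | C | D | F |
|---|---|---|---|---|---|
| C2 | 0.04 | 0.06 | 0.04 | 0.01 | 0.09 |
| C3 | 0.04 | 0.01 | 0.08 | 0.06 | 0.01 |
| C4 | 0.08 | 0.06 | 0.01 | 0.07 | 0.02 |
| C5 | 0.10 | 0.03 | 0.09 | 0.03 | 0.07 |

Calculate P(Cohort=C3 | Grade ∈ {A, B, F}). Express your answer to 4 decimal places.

P(Grade=A) = 0.04 + 0.04 + 0.08 + 0.10 = 0.26.
P(Grade=B) = 0.06 + 0.01 + 0.06 + 0.03 = 0.16.
P(Grade=F) = 0.09 + 0.01 + 0.02 + 0.07 = 0.19.
P(Grade ∈ {A, B, F}) = 0.26 + 0.16 + 0.19 = 0.61; P(Cohort=C3, Grade ∈ {A, B, F}) = 0.04 + 0.01 + 0.01 = 0.06.
P(Cohort=C3 | Grade ∈ {A, B, F}) = 0.06/0.61 = 0.0984.

0.0984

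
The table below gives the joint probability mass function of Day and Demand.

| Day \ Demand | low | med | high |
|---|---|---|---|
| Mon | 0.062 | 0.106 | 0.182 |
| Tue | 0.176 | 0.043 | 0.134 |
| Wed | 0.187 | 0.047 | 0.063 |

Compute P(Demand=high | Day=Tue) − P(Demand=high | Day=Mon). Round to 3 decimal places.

-0.140

P(Day=Tue) = 0.176 + 0.043 + 0.134 = 0.353; P(Demand=high | Day=Tue) = 0.134/0.353 = 0.3796.
P(Day=Mon) = 0.062 + 0.106 + 0.182 = 0.350; P(Demand=high | Day=Mon) = 0.182/0.350 = 0.5200.
Difference = -0.140.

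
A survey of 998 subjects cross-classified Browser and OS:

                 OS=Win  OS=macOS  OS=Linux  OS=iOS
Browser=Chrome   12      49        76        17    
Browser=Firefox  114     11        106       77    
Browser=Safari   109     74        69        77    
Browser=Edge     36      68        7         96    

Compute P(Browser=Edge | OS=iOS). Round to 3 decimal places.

0.360

Total with OS=iOS: 17 + 77 + 77 + 96 = 267.
P(Browser=Edge | OS=iOS) = 96/267 = 0.360.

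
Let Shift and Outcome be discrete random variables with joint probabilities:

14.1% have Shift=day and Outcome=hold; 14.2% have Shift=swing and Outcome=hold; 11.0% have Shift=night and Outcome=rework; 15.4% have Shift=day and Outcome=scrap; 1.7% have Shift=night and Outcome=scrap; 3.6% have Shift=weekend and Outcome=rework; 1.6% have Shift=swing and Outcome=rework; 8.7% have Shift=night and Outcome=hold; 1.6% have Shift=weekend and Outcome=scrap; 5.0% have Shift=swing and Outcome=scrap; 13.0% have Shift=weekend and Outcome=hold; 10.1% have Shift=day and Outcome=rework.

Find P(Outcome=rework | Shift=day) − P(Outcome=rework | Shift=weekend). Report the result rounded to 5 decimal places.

P(Shift=day) = 0.101 + 0.154 + 0.141 = 0.396; P(Outcome=rework | Shift=day) = 0.101/0.396 = 0.255051.
P(Shift=weekend) = 0.036 + 0.016 + 0.130 = 0.182; P(Outcome=rework | Shift=weekend) = 0.036/0.182 = 0.197802.
Difference = 0.05725.

0.05725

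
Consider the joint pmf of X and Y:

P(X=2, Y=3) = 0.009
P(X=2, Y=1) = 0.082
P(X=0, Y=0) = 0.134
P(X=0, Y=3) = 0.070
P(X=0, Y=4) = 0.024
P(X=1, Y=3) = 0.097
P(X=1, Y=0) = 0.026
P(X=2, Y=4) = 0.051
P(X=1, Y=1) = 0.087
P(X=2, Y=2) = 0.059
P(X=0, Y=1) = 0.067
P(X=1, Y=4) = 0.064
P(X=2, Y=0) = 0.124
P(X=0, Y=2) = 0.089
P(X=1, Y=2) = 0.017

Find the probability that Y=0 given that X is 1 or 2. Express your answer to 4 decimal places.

P(X=1) = 0.026 + 0.087 + 0.017 + 0.097 + 0.064 = 0.291.
P(X=2) = 0.124 + 0.082 + 0.059 + 0.009 + 0.051 = 0.325.
P(X ∈ {1, 2}) = 0.291 + 0.325 = 0.616; P(Y=0, X ∈ {1, 2}) = 0.026 + 0.124 = 0.150.
P(Y=0 | X ∈ {1, 2}) = 0.150/0.616 = 0.2435.

0.2435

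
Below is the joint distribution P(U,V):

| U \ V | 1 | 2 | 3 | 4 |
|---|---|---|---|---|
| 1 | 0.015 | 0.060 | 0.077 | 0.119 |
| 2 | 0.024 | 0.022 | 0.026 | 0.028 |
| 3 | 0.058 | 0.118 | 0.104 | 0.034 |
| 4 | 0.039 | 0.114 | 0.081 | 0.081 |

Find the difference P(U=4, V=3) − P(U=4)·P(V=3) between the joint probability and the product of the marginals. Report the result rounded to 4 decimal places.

-0.0097

P(U=4) = 0.039 + 0.114 + 0.081 + 0.081 = 0.315.
P(V=3) = 0.077 + 0.026 + 0.104 + 0.081 = 0.288.
P(U=4, V=3) − P(U=4)P(V=3) = 0.081 − 0.315×0.288 = -0.0097.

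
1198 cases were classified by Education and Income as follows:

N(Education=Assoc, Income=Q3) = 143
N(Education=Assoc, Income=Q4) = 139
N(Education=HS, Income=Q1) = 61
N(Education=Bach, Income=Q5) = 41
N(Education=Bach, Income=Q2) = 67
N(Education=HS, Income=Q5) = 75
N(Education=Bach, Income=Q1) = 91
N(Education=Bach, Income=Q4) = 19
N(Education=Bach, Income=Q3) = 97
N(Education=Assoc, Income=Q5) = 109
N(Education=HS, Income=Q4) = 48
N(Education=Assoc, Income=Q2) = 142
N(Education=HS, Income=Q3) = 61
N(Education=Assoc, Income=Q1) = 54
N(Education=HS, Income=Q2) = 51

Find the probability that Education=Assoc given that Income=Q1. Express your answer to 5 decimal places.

Total with Income=Q1: 61 + 54 + 91 = 206.
P(Education=Assoc | Income=Q1) = 54/206 = 0.26214.

0.26214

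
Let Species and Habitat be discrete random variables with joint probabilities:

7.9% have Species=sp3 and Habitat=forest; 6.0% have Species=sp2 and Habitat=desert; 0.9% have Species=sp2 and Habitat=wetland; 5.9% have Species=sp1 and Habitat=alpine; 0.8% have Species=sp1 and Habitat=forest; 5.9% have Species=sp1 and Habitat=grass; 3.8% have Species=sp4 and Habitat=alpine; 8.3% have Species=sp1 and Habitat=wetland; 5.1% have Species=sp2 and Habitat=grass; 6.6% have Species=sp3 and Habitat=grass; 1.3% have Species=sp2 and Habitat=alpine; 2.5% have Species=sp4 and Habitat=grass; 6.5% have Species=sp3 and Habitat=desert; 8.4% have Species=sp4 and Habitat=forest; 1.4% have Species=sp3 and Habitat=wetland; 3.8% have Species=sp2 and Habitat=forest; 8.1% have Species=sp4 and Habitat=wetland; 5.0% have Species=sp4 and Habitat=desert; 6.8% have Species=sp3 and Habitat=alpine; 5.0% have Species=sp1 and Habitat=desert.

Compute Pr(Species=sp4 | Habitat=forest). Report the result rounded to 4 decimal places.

P(Habitat=forest) = 0.008 + 0.038 + 0.079 + 0.084 = 0.209.
P(Species=sp4 | Habitat=forest) = 0.084/0.209 = 0.4019.

0.4019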